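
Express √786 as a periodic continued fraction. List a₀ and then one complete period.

[28; 28, 56]

a₀ = ⌊√786⌋ = 28.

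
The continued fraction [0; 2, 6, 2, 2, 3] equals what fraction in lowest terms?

Using pₖ = aₖpₖ₋₁ + pₖ₋₂ and qₖ = aₖqₖ₋₁ + qₖ₋₂:
  k=0: a=0, p=0, q=1
  k=1: a=2, p=1, q=2
  k=2: a=6, p=6, q=13
  k=3: a=2, p=13, q=28
  k=4: a=2, p=32, q=69
  k=5: a=3, p=109, q=235

109/235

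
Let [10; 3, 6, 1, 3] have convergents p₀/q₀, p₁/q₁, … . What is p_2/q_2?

Using pₖ = aₖpₖ₋₁ + pₖ₋₂, qₖ = aₖqₖ₋₁ + qₖ₋₂ (with p₋₁=1, p₋₂=0, q₋₁=0, q₋₂=1):
  k=0: a=10, p=10, q=1
  k=1: a=3, p=31, q=3
  k=2: a=6, p=196, q=19

196/19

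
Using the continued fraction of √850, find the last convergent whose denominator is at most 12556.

142421/4885

√850 = [29; 6, 2, 6, 58, …] (period length 4).
Convergents:
  p_0/q_0 = 29/1
  p_1/q_1 = 175/6
  p_2/q_2 = 379/13
  p_3/q_3 = 2449/84
  p_4/q_4 = 142421/4885
  p_5/q_5 = 856975/29394
q_4 = 4885 ≤ 12556 < 29394 = q_5, so the answer is 142421/4885.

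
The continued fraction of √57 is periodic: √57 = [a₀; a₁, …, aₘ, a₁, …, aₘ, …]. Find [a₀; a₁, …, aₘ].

a₀ = ⌊√57⌋ = 7.
With m₀=0, d₀=1 and mₖ₊₁ = dₖaₖ − mₖ, dₖ₊₁ = (n − mₖ₊₁²)/dₖ, aₖ₊₁ = ⌊(a₀+mₖ₊₁)/dₖ₊₁⌋:
  k=1: m=7, d=8, a=1
  k=2: m=1, d=7, a=1
  k=3: m=6, d=3, a=4
  k=4: m=6, d=7, a=1
  k=5: m=1, d=8, a=1
  k=6: m=7, d=1, a=14
d=1 and a=2a₀=14 at k=6, so the next step gives (m, d) = (7, 8) again — its k=1 value — and the period has length 6.

[7; 1, 1, 4, 1, 1, 14]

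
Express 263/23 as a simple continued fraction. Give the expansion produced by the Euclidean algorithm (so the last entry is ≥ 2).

[11; 2, 3, 3]

263 = 11×23 + 10
23 = 2×10 + 3
10 = 3×3 + 1
3 = 3×1 + 0  (stop)
So 263/23 = [11; 2, 3, 3].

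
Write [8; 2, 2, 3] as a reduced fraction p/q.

Using pₖ = aₖpₖ₋₁ + pₖ₋₂ and qₖ = aₖqₖ₋₁ + qₖ₋₂:
  k=0: a=8, p=8, q=1
  k=1: a=2, p=17, q=2
  k=2: a=2, p=42, q=5
  k=3: a=3, p=143, q=17

143/17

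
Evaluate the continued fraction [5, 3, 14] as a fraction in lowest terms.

Using pₖ = aₖpₖ₋₁ + pₖ₋₂ and qₖ = aₖqₖ₋₁ + qₖ₋₂:
  k=0: a=5, p=5, q=1
  k=1: a=3, p=16, q=3
  k=2: a=14, p=229, q=43

229/43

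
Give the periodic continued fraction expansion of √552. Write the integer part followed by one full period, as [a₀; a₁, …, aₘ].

[23; 2, 46]

a₀ = ⌊√552⌋ = 23.
With m₀=0, d₀=1 and mₖ₊₁ = dₖaₖ − mₖ, dₖ₊₁ = (n − mₖ₊₁²)/dₖ, aₖ₊₁ = ⌊(a₀+mₖ₊₁)/dₖ₊₁⌋:
  k=1: m=23, d=23, a=2
  k=2: m=23, d=1, a=46
d=1 and a=2a₀=46 at k=2, so the next step gives (m, d) = (23, 23) again — its k=1 value — and the period has length 2.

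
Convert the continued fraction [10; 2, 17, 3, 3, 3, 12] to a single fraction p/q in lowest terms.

151585/14456

Fold from the inside: start with 12/1.
  3 + 1/12 = 37/12
  3 + 12/37 = 123/37
  3 + 37/123 = 406/123
  17 + 123/406 = 7025/406
  2 + 406/7025 = 14456/7025
  10 + 7025/14456 = 151585/14456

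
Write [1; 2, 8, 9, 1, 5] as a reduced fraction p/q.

1493/1015

Fold from the inside: start with 5/1.
  1 + 1/5 = 6/5
  9 + 5/6 = 59/6
  8 + 6/59 = 478/59
  2 + 59/478 = 1015/478
  1 + 478/1015 = 1493/1015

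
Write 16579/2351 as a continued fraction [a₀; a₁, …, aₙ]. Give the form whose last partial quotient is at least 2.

[7; 19, 3, 1, 2, 3, 3]

16579 = 7*2351 + 122
2351 = 19*122 + 33
122 = 3*33 + 23
33 = 1*23 + 10
23 = 2*10 + 3
10 = 3*3 + 1
3 = 3*1 + 0  (stop)
So 16579/2351 = [7; 19, 3, 1, 2, 3, 3].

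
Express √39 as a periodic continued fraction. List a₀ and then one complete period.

[6; 4, 12]

a₀ = ⌊√39⌋ = 6.
With m₀=0, d₀=1 and mₖ₊₁ = dₖaₖ − mₖ, dₖ₊₁ = (n − mₖ₊₁²)/dₖ, aₖ₊₁ = ⌊(a₀+mₖ₊₁)/dₖ₊₁⌋:
  k=1: m=6, d=3, a=4
  k=2: m=6, d=1, a=12
d=1 and a=2a₀=12 at k=2, so the next step gives (m, d) = (6, 3) again — its k=1 value — and the period has length 2.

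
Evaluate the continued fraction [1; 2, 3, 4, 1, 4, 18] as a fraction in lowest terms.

4643/3241

Fold from the inside: start with 18/1.
  4 + 1/18 = 73/18
  1 + 18/73 = 91/73
  4 + 73/91 = 437/91
  3 + 91/437 = 1402/437
  2 + 437/1402 = 3241/1402
  1 + 1402/3241 = 4643/3241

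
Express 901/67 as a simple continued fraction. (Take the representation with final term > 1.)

[13; 2, 4, 3, 2]

901 = 13·67 + 30
67 = 2·30 + 7
30 = 4·7 + 2
7 = 3·2 + 1
2 = 2·1 + 0  (stop)
So 901/67 = [13; 2, 4, 3, 2].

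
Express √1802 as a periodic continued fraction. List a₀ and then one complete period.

[42; 2, 4, 2, 84]

a₀ = ⌊√1802⌋ = 42.
With m₀=0, d₀=1 and mₖ₊₁ = dₖaₖ − mₖ, dₖ₊₁ = (n − mₖ₊₁²)/dₖ, aₖ₊₁ = ⌊(a₀+mₖ₊₁)/dₖ₊₁⌋:
  k=1: m=42, d=38, a=2
  k=2: m=34, d=17, a=4
  k=3: m=34, d=38, a=2
  k=4: m=42, d=1, a=84
d=1 and a=2a₀=84 at k=4, so the next step gives (m, d) = (42, 38) again — its k=1 value — and the period has length 4.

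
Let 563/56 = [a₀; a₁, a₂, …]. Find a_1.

563 = 10·56 + 3   →  a_0 = 10
56 = 18·3 + 2   →  a_1 = 18

18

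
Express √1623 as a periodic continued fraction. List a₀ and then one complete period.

[40; 3, 2, 26, 2, 3, 80]

a₀ = ⌊√1623⌋ = 40.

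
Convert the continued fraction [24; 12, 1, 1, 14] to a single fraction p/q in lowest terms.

8741/363

Using pₖ = aₖpₖ₋₁ + pₖ₋₂ and qₖ = aₖqₖ₋₁ + qₖ₋₂:
  k=0: a=24, p=24, q=1
  k=1: a=12, p=289, q=12
  k=2: a=1, p=313, q=13
  k=3: a=1, p=602, q=25
  k=4: a=14, p=8741, q=363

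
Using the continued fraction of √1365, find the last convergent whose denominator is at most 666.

√1365 = [36; 1, 17, 2, 17, 1, 72, …] (period length 6).
Convergents:
  p_0/q_0 = 36/1
  p_1/q_1 = 37/1
  p_2/q_2 = 665/18
  p_3/q_3 = 1367/37
  p_4/q_4 = 23904/647
  p_5/q_5 = 25271/684
q_4 = 647 ≤ 666 < 684 = q_5, so the answer is 23904/647.

23904/647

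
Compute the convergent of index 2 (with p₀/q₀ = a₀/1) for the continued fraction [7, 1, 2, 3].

23/3

Using pₖ = aₖpₖ₋₁ + pₖ₋₂, qₖ = aₖqₖ₋₁ + qₖ₋₂ (with p₋₁=1, p₋₂=0, q₋₁=0, q₋₂=1):
  k=0: a=7, p=7, q=1
  k=1: a=1, p=8, q=1
  k=2: a=2, p=23, q=3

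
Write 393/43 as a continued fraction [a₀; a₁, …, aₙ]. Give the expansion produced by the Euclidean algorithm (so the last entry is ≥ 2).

393 = 9×43 + 6
43 = 7×6 + 1
6 = 6×1 + 0  (stop)
So 393/43 = [9; 7, 6].

[9; 7, 6]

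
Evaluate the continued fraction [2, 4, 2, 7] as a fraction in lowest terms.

Fold from the inside: start with 7/1.
  2 + 1/7 = 15/7
  4 + 7/15 = 67/15
  2 + 15/67 = 149/67

149/67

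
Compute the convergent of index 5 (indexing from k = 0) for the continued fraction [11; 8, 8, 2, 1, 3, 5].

Using pₖ = aₖpₖ₋₁ + pₖ₋₂, qₖ = aₖqₖ₋₁ + qₖ₋₂ (with p₋₁=1, p₋₂=0, q₋₁=0, q₋₂=1):
  k=0: a=11, p=11, q=1
  k=1: a=8, p=89, q=8
  k=2: a=8, p=723, q=65
  k=3: a=2, p=1535, q=138
  k=4: a=1, p=2258, q=203
  k=5: a=3, p=8309, q=747

8309/747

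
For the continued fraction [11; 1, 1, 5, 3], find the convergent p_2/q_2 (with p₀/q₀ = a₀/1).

23/2

Using pₖ = aₖpₖ₋₁ + pₖ₋₂, qₖ = aₖqₖ₋₁ + qₖ₋₂ (with p₋₁=1, p₋₂=0, q₋₁=0, q₋₂=1):
  k=0: a=11, p=11, q=1
  k=1: a=1, p=12, q=1
  k=2: a=1, p=23, q=2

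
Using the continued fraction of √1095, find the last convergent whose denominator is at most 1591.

24057/727

√1095 = [33; 11, 66, …] (period length 2).
Convergents:
  p_0/q_0 = 33/1
  p_1/q_1 = 364/11
  p_2/q_2 = 24057/727
  p_3/q_3 = 264991/8008
q_2 = 727 ≤ 1591 < 8008 = q_3, so the answer is 24057/727.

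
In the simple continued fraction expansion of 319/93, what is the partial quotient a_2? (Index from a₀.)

319 = 3·93 + 40   →  a_0 = 3
93 = 2·40 + 13   →  a_1 = 2
40 = 3·13 + 1   →  a_2 = 3

3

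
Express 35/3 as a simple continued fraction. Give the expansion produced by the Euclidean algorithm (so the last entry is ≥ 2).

35 = 11·3 + 2
3 = 1·2 + 1
2 = 2·1 + 0  (stop)
So 35/3 = [11; 1, 2].

[11; 1, 2]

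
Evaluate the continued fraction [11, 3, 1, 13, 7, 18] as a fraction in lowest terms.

Fold from the inside: start with 18/1.
  7 + 1/18 = 127/18
  13 + 18/127 = 1669/127
  1 + 127/1669 = 1796/1669
  3 + 1669/1796 = 7057/1796
  11 + 1796/7057 = 79423/7057

79423/7057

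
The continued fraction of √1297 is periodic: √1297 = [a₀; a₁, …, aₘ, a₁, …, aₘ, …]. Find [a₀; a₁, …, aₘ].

[36; 72]

a₀ = ⌊√1297⌋ = 36.
With m₀=0, d₀=1 and mₖ₊₁ = dₖaₖ − mₖ, dₖ₊₁ = (n − mₖ₊₁²)/dₖ, aₖ₊₁ = ⌊(a₀+mₖ₊₁)/dₖ₊₁⌋:
  k=1: m=36, d=1, a=72
d=1 and a=2a₀=72 at k=1, so the next step gives (m, d) = (36, 1) again — its k=1 value — and the period has length 1.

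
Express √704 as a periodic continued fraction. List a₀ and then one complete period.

a₀ = ⌊√704⌋ = 26.
With m₀=0, d₀=1 and mₖ₊₁ = dₖaₖ − mₖ, dₖ₊₁ = (n − mₖ₊₁²)/dₖ, aₖ₊₁ = ⌊(a₀+mₖ₊₁)/dₖ₊₁⌋:
  k=1: m=26, d=28, a=1
  k=2: m=2, d=25, a=1
  k=3: m=23, d=7, a=7
  k=4: m=26, d=4, a=13
  k=5: m=26, d=7, a=7
  k=6: m=23, d=25, a=1
  k=7: m=2, d=28, a=1
  k=8: m=26, d=1, a=52
d=1 and a=2a₀=52 at k=8, so the next step gives (m, d) = (26, 28) again — its k=1 value — and the period has length 8.

[26; 1, 1, 7, 13, 7, 1, 1, 52]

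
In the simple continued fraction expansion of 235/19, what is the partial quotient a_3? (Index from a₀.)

2

235 = 12·19 + 7   →  a_0 = 12
19 = 2·7 + 5   →  a_1 = 2
7 = 1·5 + 2   →  a_2 = 1
5 = 2·2 + 1   →  a_3 = 2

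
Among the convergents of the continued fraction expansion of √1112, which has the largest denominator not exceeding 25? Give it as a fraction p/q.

767/23

√1112 = [33; 2, 1, 7, 1, 2, 66, …] (period length 6).
Convergents:
  p_0/q_0 = 33/1
  p_1/q_1 = 67/2
  p_2/q_2 = 100/3
  p_3/q_3 = 767/23
  p_4/q_4 = 867/26
q_3 = 23 ≤ 25 < 26 = q_4, so the answer is 767/23.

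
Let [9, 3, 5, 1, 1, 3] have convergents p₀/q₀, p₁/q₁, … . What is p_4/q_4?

Using pₖ = aₖpₖ₋₁ + pₖ₋₂, qₖ = aₖqₖ₋₁ + qₖ₋₂ (with p₋₁=1, p₋₂=0, q₋₁=0, q₋₂=1):
  k=0: a=9, p=9, q=1
  k=1: a=3, p=28, q=3
  k=2: a=5, p=149, q=16
  k=3: a=1, p=177, q=19
  k=4: a=1, p=326, q=35

326/35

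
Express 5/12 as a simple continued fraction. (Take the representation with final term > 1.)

5 = 0*12 + 5
12 = 2*5 + 2
5 = 2*2 + 1
2 = 2*1 + 0  (stop)
So 5/12 = [0; 2, 2, 2].

[0; 2, 2, 2]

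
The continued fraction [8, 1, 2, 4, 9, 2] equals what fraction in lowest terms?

2199/253

Using pₖ = aₖpₖ₋₁ + pₖ₋₂ and qₖ = aₖqₖ₋₁ + qₖ₋₂:
  k=0: a=8, p=8, q=1
  k=1: a=1, p=9, q=1
  k=2: a=2, p=26, q=3
  k=3: a=4, p=113, q=13
  k=4: a=9, p=1043, q=120
  k=5: a=2, p=2199, q=253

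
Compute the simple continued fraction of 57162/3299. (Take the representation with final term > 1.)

[17; 3, 17, 2, 2, 12]

57162 = 17*3299 + 1079
3299 = 3*1079 + 62
1079 = 17*62 + 25
62 = 2*25 + 12
25 = 2*12 + 1
12 = 12*1 + 0  (stop)
So 57162/3299 = [17; 3, 17, 2, 2, 12].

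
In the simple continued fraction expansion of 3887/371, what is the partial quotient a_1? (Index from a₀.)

2

3887 = 10·371 + 177   →  a_0 = 10
371 = 2·177 + 17   →  a_1 = 2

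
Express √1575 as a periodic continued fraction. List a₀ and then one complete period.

[39; 1, 2, 5, 2, 1, 78]

a₀ = ⌊√1575⌋ = 39.
With m₀=0, d₀=1 and mₖ₊₁ = dₖaₖ − mₖ, dₖ₊₁ = (n − mₖ₊₁²)/dₖ, aₖ₊₁ = ⌊(a₀+mₖ₊₁)/dₖ₊₁⌋:
  k=1: m=39, d=54, a=1
  k=2: m=15, d=25, a=2
  k=3: m=35, d=14, a=5
  k=4: m=35, d=25, a=2
  k=5: m=15, d=54, a=1
  k=6: m=39, d=1, a=78
d=1 and a=2a₀=78 at k=6, so the next step gives (m, d) = (39, 54) again — its k=1 value — and the period has length 6.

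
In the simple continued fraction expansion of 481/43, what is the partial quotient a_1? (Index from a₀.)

5

481 = 11·43 + 8   →  a_0 = 11
43 = 5·8 + 3   →  a_1 = 5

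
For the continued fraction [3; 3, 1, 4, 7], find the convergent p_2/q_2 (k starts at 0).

13/4

Using pₖ = aₖpₖ₋₁ + pₖ₋₂, qₖ = aₖqₖ₋₁ + qₖ₋₂ (with p₋₁=1, p₋₂=0, q₋₁=0, q₋₂=1):
  k=0: a=3, p=3, q=1
  k=1: a=3, p=10, q=3
  k=2: a=1, p=13, q=4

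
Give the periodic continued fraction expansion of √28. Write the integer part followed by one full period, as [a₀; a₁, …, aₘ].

[5; 3, 2, 3, 10]

a₀ = ⌊√28⌋ = 5.
With m₀=0, d₀=1 and mₖ₊₁ = dₖaₖ − mₖ, dₖ₊₁ = (n − mₖ₊₁²)/dₖ, aₖ₊₁ = ⌊(a₀+mₖ₊₁)/dₖ₊₁⌋:
  k=1: m=5, d=3, a=3
  k=2: m=4, d=4, a=2
  k=3: m=4, d=3, a=3
  k=4: m=5, d=1, a=10
d=1 and a=2a₀=10 at k=4, so the next step gives (m, d) = (5, 3) again — its k=1 value — and the period has length 4.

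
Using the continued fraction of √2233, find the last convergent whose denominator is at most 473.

10207/216

√2233 = [47; 3, 1, 12, 1, 3, 94, …] (period length 6).
Convergents:
  p_0/q_0 = 47/1
  p_1/q_1 = 142/3
  p_2/q_2 = 189/4
  p_3/q_3 = 2410/51
  p_4/q_4 = 2599/55
  p_5/q_5 = 10207/216
  p_6/q_6 = 962057/20359
q_5 = 216 ≤ 473 < 20359 = q_6, so the answer is 10207/216.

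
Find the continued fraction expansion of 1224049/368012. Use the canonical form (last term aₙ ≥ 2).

1224049 = 3×368012 + 120013
368012 = 3×120013 + 7973
120013 = 15×7973 + 418
7973 = 19×418 + 31
418 = 13×31 + 15
31 = 2×15 + 1
15 = 15×1 + 0  (stop)
So 1224049/368012 = [3; 3, 15, 19, 13, 2, 15].

[3; 3, 15, 19, 13, 2, 15]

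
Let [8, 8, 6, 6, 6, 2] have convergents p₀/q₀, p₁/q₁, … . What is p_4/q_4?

Using pₖ = aₖpₖ₋₁ + pₖ₋₂, qₖ = aₖqₖ₋₁ + qₖ₋₂ (with p₋₁=1, p₋₂=0, q₋₁=0, q₋₂=1):
  k=0: a=8, p=8, q=1
  k=1: a=8, p=65, q=8
  k=2: a=6, p=398, q=49
  k=3: a=6, p=2453, q=302
  k=4: a=6, p=15116, q=1861

15116/1861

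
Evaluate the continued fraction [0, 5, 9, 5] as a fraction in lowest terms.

46/235

Fold from the inside: start with 5/1.
  9 + 1/5 = 46/5
  5 + 5/46 = 235/46
  0 + 46/235 = 46/235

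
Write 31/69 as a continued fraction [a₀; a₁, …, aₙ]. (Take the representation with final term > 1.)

[0; 2, 4, 2, 3]

31 = 0*69 + 31
69 = 2*31 + 7
31 = 4*7 + 3
7 = 2*3 + 1
3 = 3*1 + 0  (stop)
So 31/69 = [0; 2, 4, 2, 3].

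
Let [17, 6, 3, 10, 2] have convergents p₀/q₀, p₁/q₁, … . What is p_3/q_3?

3363/196

Using pₖ = aₖpₖ₋₁ + pₖ₋₂, qₖ = aₖqₖ₋₁ + qₖ₋₂ (with p₋₁=1, p₋₂=0, q₋₁=0, q₋₂=1):
  k=0: a=17, p=17, q=1
  k=1: a=6, p=103, q=6
  k=2: a=3, p=326, q=19
  k=3: a=10, p=3363, q=196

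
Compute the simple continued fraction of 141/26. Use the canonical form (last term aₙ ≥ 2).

141 = 5*26 + 11
26 = 2*11 + 4
11 = 2*4 + 3
4 = 1*3 + 1
3 = 3*1 + 0  (stop)
So 141/26 = [5; 2, 2, 1, 3].

[5; 2, 2, 1, 3]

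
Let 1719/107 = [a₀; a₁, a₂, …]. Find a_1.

1719 = 16·107 + 7   →  a_0 = 16
107 = 15·7 + 2   →  a_1 = 15

15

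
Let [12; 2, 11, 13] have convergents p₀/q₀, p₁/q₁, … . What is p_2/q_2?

287/23

Using pₖ = aₖpₖ₋₁ + pₖ₋₂, qₖ = aₖqₖ₋₁ + qₖ₋₂ (with p₋₁=1, p₋₂=0, q₋₁=0, q₋₂=1):
  k=0: a=12, p=12, q=1
  k=1: a=2, p=25, q=2
  k=2: a=11, p=287, q=23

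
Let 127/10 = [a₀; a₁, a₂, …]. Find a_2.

127 = 12·10 + 7   →  a_0 = 12
10 = 1·7 + 3   →  a_1 = 1
7 = 2·3 + 1   →  a_2 = 2

2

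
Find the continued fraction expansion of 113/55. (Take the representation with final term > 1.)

[2; 18, 3]

113 = 2·55 + 3
55 = 18·3 + 1
3 = 3·1 + 0  (stop)
So 113/55 = [2; 18, 3].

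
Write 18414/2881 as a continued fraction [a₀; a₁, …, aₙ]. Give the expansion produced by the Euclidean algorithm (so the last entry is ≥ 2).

[6; 2, 1, 1, 4, 8, 7, 2]

18414 = 6*2881 + 1128
2881 = 2*1128 + 625
1128 = 1*625 + 503
625 = 1*503 + 122
503 = 4*122 + 15
122 = 8*15 + 2
15 = 7*2 + 1
2 = 2*1 + 0  (stop)
So 18414/2881 = [6; 2, 1, 1, 4, 8, 7, 2].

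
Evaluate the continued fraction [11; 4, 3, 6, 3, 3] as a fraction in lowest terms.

9648/859

Using pₖ = aₖpₖ₋₁ + pₖ₋₂ and qₖ = aₖqₖ₋₁ + qₖ₋₂:
  k=0: a=11, p=11, q=1
  k=1: a=4, p=45, q=4
  k=2: a=3, p=146, q=13
  k=3: a=6, p=921, q=82
  k=4: a=3, p=2909, q=259
  k=5: a=3, p=9648, q=859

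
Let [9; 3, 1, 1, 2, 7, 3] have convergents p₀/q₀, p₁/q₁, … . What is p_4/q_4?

167/18

Using pₖ = aₖpₖ₋₁ + pₖ₋₂, qₖ = aₖqₖ₋₁ + qₖ₋₂ (with p₋₁=1, p₋₂=0, q₋₁=0, q₋₂=1):
  k=0: a=9, p=9, q=1
  k=1: a=3, p=28, q=3
  k=2: a=1, p=37, q=4
  k=3: a=1, p=65, q=7
  k=4: a=2, p=167, q=18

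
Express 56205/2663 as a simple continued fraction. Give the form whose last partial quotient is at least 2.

56205 = 21*2663 + 282
2663 = 9*282 + 125
282 = 2*125 + 32
125 = 3*32 + 29
32 = 1*29 + 3
29 = 9*3 + 2
3 = 1*2 + 1
2 = 2*1 + 0  (stop)
So 56205/2663 = [21; 9, 2, 3, 1, 9, 1, 2].

[21; 9, 2, 3, 1, 9, 1, 2]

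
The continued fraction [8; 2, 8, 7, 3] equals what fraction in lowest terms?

3219/380

Using pₖ = aₖpₖ₋₁ + pₖ₋₂ and qₖ = aₖqₖ₋₁ + qₖ₋₂:
  k=0: a=8, p=8, q=1
  k=1: a=2, p=17, q=2
  k=2: a=8, p=144, q=17
  k=3: a=7, p=1025, q=121
  k=4: a=3, p=3219, q=380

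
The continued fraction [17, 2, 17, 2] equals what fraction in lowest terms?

Using pₖ = aₖpₖ₋₁ + pₖ₋₂ and qₖ = aₖqₖ₋₁ + qₖ₋₂:
  k=0: a=17, p=17, q=1
  k=1: a=2, p=35, q=2
  k=2: a=17, p=612, q=35
  k=3: a=2, p=1259, q=72

1259/72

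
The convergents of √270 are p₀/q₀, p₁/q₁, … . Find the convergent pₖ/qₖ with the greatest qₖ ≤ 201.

2284/139

√270 = [16; 2, 3, 6, 3, 2, 32, …] (period length 6).
Convergents:
  p_0/q_0 = 16/1
  p_1/q_1 = 33/2
  p_2/q_2 = 115/7
  p_3/q_3 = 723/44
  p_4/q_4 = 2284/139
  p_5/q_5 = 5291/322
q_4 = 139 ≤ 201 < 322 = q_5, so the answer is 2284/139.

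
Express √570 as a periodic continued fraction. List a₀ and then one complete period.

a₀ = ⌊√570⌋ = 23.
With m₀=0, d₀=1 and mₖ₊₁ = dₖaₖ − mₖ, dₖ₊₁ = (n − mₖ₊₁²)/dₖ, aₖ₊₁ = ⌊(a₀+mₖ₊₁)/dₖ₊₁⌋:
  k=1: m=23, d=41, a=1
  k=2: m=18, d=6, a=6
  k=3: m=18, d=41, a=1
  k=4: m=23, d=1, a=46
d=1 and a=2a₀=46 at k=4, so the next step gives (m, d) = (23, 41) again — its k=1 value — and the period has length 4.

[23; 1, 6, 1, 46]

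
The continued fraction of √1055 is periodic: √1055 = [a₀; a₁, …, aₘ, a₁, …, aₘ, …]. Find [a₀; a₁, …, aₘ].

[32; 2, 12, 2, 64]

a₀ = ⌊√1055⌋ = 32.
With m₀=0, d₀=1 and mₖ₊₁ = dₖaₖ − mₖ, dₖ₊₁ = (n − mₖ₊₁²)/dₖ, aₖ₊₁ = ⌊(a₀+mₖ₊₁)/dₖ₊₁⌋:
  k=1: m=32, d=31, a=2
  k=2: m=30, d=5, a=12
  k=3: m=30, d=31, a=2
  k=4: m=32, d=1, a=64
d=1 and a=2a₀=64 at k=4, so the next step gives (m, d) = (32, 31) again — its k=1 value — and the period has length 4.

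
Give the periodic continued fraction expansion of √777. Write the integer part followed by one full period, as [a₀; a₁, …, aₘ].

[27; 1, 6, 1, 54]

a₀ = ⌊√777⌋ = 27.
With m₀=0, d₀=1 and mₖ₊₁ = dₖaₖ − mₖ, dₖ₊₁ = (n − mₖ₊₁²)/dₖ, aₖ₊₁ = ⌊(a₀+mₖ₊₁)/dₖ₊₁⌋:
  k=1: m=27, d=48, a=1
  k=2: m=21, d=7, a=6
  k=3: m=21, d=48, a=1
  k=4: m=27, d=1, a=54
d=1 and a=2a₀=54 at k=4, so the next step gives (m, d) = (27, 48) again — its k=1 value — and the period has length 4.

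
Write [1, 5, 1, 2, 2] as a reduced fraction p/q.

47/40

Using pₖ = aₖpₖ₋₁ + pₖ₋₂ and qₖ = aₖqₖ₋₁ + qₖ₋₂:
  k=0: a=1, p=1, q=1
  k=1: a=5, p=6, q=5
  k=2: a=1, p=7, q=6
  k=3: a=2, p=20, q=17
  k=4: a=2, p=47, q=40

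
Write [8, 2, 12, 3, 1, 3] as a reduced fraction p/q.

Using pₖ = aₖpₖ₋₁ + pₖ₋₂ and qₖ = aₖqₖ₋₁ + qₖ₋₂:
  k=0: a=8, p=8, q=1
  k=1: a=2, p=17, q=2
  k=2: a=12, p=212, q=25
  k=3: a=3, p=653, q=77
  k=4: a=1, p=865, q=102
  k=5: a=3, p=3248, q=383

3248/383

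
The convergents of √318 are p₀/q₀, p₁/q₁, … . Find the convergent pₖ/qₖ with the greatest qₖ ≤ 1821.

22897/1284

√318 = [17; 1, 4, 1, 34, …] (period length 4).
Convergents:
  p_0/q_0 = 17/1
  p_1/q_1 = 18/1
  p_2/q_2 = 89/5
  p_3/q_3 = 107/6
  p_4/q_4 = 3727/209
  p_5/q_5 = 3834/215
  p_6/q_6 = 19063/1069
  p_7/q_7 = 22897/1284
  p_8/q_8 = 797561/44725
q_7 = 1284 ≤ 1821 < 44725 = q_8, so the answer is 22897/1284.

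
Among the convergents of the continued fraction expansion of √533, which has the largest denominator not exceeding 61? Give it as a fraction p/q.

531/23

√533 = [23; 11, 1, 1, 11, 46, …] (period length 5).
Convergents:
  p_0/q_0 = 23/1
  p_1/q_1 = 254/11
  p_2/q_2 = 277/12
  p_3/q_3 = 531/23
  p_4/q_4 = 6118/265
q_3 = 23 ≤ 61 < 265 = q_4, so the answer is 531/23.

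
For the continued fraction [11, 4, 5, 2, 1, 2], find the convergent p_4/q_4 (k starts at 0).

Using pₖ = aₖpₖ₋₁ + pₖ₋₂, qₖ = aₖqₖ₋₁ + qₖ₋₂ (with p₋₁=1, p₋₂=0, q₋₁=0, q₋₂=1):
  k=0: a=11, p=11, q=1
  k=1: a=4, p=45, q=4
  k=2: a=5, p=236, q=21
  k=3: a=2, p=517, q=46
  k=4: a=1, p=753, q=67

753/67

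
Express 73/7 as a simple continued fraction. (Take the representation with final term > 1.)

[10; 2, 3]

73 = 10·7 + 3
7 = 2·3 + 1
3 = 3·1 + 0  (stop)
So 73/7 = [10; 2, 3].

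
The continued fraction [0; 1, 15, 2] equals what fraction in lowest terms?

Fold from the inside: start with 2/1.
  15 + 1/2 = 31/2
  1 + 2/31 = 33/31
  0 + 31/33 = 31/33

31/33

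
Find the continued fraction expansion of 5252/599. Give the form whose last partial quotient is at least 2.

[8; 1, 3, 3, 4, 3, 3]

5252 = 8*599 + 460
599 = 1*460 + 139
460 = 3*139 + 43
139 = 3*43 + 10
43 = 4*10 + 3
10 = 3*3 + 1
3 = 3*1 + 0  (stop)
So 5252/599 = [8; 1, 3, 3, 4, 3, 3].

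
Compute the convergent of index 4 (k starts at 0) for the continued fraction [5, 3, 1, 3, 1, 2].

Using pₖ = aₖpₖ₋₁ + pₖ₋₂, qₖ = aₖqₖ₋₁ + qₖ₋₂ (with p₋₁=1, p₋₂=0, q₋₁=0, q₋₂=1):
  k=0: a=5, p=5, q=1
  k=1: a=3, p=16, q=3
  k=2: a=1, p=21, q=4
  k=3: a=3, p=79, q=15
  k=4: a=1, p=100, q=19

100/19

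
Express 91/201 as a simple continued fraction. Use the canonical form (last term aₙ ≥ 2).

[0; 2, 4, 1, 3, 1, 3]

91 = 0·201 + 91
201 = 2·91 + 19
91 = 4·19 + 15
19 = 1·15 + 4
15 = 3·4 + 3
4 = 1·3 + 1
3 = 3·1 + 0  (stop)
So 91/201 = [0; 2, 4, 1, 3, 1, 3].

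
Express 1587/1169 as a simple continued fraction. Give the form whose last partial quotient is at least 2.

1587 = 1*1169 + 418
1169 = 2*418 + 333
418 = 1*333 + 85
333 = 3*85 + 78
85 = 1*78 + 7
78 = 11*7 + 1
7 = 7*1 + 0  (stop)
So 1587/1169 = [1; 2, 1, 3, 1, 11, 7].

[1; 2, 1, 3, 1, 11, 7]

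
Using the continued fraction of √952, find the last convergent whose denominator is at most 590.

11663/378

√952 = [30; 1, 5, 1, 6, 1, 5, 1, 60, …] (period length 8).
Convergents:
  p_0/q_0 = 30/1
  p_1/q_1 = 31/1
  p_2/q_2 = 185/6
  p_3/q_3 = 216/7
  p_4/q_4 = 1481/48
  p_5/q_5 = 1697/55
  p_6/q_6 = 9966/323
  p_7/q_7 = 11663/378
  p_8/q_8 = 709746/23003
q_7 = 378 ≤ 590 < 23003 = q_8, so the answer is 11663/378.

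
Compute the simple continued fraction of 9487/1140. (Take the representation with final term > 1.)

9487 = 8×1140 + 367
1140 = 3×367 + 39
367 = 9×39 + 16
39 = 2×16 + 7
16 = 2×7 + 2
7 = 3×2 + 1
2 = 2×1 + 0  (stop)
So 9487/1140 = [8; 3, 9, 2, 2, 3, 2].

[8; 3, 9, 2, 2, 3, 2]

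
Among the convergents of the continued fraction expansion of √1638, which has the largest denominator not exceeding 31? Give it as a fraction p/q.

√1638 = [40; 2, 8, 2, 80, …] (period length 4).
Convergents:
  p_0/q_0 = 40/1
  p_1/q_1 = 81/2
  p_2/q_2 = 688/17
  p_3/q_3 = 1457/36
q_2 = 17 ≤ 31 < 36 = q_3, so the answer is 688/17.

688/17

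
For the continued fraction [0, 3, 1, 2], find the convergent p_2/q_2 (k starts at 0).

Using pₖ = aₖpₖ₋₁ + pₖ₋₂, qₖ = aₖqₖ₋₁ + qₖ₋₂ (with p₋₁=1, p₋₂=0, q₋₁=0, q₋₂=1):
  k=0: a=0, p=0, q=1
  k=1: a=3, p=1, q=3
  k=2: a=1, p=1, q=4

1/4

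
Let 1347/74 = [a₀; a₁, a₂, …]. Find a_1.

1347 = 18·74 + 15   →  a_0 = 18
74 = 4·15 + 14   →  a_1 = 4

4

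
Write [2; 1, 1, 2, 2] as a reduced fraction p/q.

Using pₖ = aₖpₖ₋₁ + pₖ₋₂ and qₖ = aₖqₖ₋₁ + qₖ₋₂:
  k=0: a=2, p=2, q=1
  k=1: a=1, p=3, q=1
  k=2: a=1, p=5, q=2
  k=3: a=2, p=13, q=5
  k=4: a=2, p=31, q=12

31/12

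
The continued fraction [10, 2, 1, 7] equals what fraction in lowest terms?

238/23

Fold from the inside: start with 7/1.
  1 + 1/7 = 8/7
  2 + 7/8 = 23/8
  10 + 8/23 = 238/23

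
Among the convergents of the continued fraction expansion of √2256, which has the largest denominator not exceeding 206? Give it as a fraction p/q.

8977/189

√2256 = [47; 2, 94, …] (period length 2).
Convergents:
  p_0/q_0 = 47/1
  p_1/q_1 = 95/2
  p_2/q_2 = 8977/189
  p_3/q_3 = 18049/380
q_2 = 189 ≤ 206 < 380 = q_3, so the answer is 8977/189.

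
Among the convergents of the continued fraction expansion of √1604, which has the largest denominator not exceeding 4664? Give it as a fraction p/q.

64120/1601

√1604 = [40; 20, 80, …] (period length 2).
Convergents:
  p_0/q_0 = 40/1
  p_1/q_1 = 801/20
  p_2/q_2 = 64120/1601
  p_3/q_3 = 1283201/32040
q_2 = 1601 ≤ 4664 < 32040 = q_3, so the answer is 64120/1601.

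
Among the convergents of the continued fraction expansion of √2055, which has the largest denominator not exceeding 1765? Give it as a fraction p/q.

√2055 = [45; 3, 90, …] (period length 2).
Convergents:
  p_0/q_0 = 45/1
  p_1/q_1 = 136/3
  p_2/q_2 = 12285/271
  p_3/q_3 = 36991/816
  p_4/q_4 = 3341475/73711
q_3 = 816 ≤ 1765 < 73711 = q_4, so the answer is 36991/816.

36991/816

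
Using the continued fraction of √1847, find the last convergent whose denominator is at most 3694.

157037/3654

√1847 = [42; 1, 41, 1, 84, …] (period length 4).
Convergents:
  p_0/q_0 = 42/1
  p_1/q_1 = 43/1
  p_2/q_2 = 1805/42
  p_3/q_3 = 1848/43
  p_4/q_4 = 157037/3654
  p_5/q_5 = 158885/3697
q_4 = 3654 ≤ 3694 < 3697 = q_5, so the answer is 157037/3654.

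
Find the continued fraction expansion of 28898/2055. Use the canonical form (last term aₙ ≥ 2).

[14; 16, 18, 3, 2]

28898 = 14*2055 + 128
2055 = 16*128 + 7
128 = 18*7 + 2
7 = 3*2 + 1
2 = 2*1 + 0  (stop)
So 28898/2055 = [14; 16, 18, 3, 2].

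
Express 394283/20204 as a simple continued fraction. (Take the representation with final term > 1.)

[19; 1, 1, 16, 16, 2, 18]

394283 = 19*20204 + 10407
20204 = 1*10407 + 9797
10407 = 1*9797 + 610
9797 = 16*610 + 37
610 = 16*37 + 18
37 = 2*18 + 1
18 = 18*1 + 0  (stop)
So 394283/20204 = [19; 1, 1, 16, 16, 2, 18].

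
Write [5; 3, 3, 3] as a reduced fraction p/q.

175/33

Fold from the inside: start with 3/1.
  3 + 1/3 = 10/3
  3 + 3/10 = 33/10
  5 + 10/33 = 175/33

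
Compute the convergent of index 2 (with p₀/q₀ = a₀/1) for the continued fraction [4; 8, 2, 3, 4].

70/17

Using pₖ = aₖpₖ₋₁ + pₖ₋₂, qₖ = aₖqₖ₋₁ + qₖ₋₂ (with p₋₁=1, p₋₂=0, q₋₁=0, q₋₂=1):
  k=0: a=4, p=4, q=1
  k=1: a=8, p=33, q=8
  k=2: a=2, p=70, q=17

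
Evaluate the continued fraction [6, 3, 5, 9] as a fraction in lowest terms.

928/147

Using pₖ = aₖpₖ₋₁ + pₖ₋₂ and qₖ = aₖqₖ₋₁ + qₖ₋₂:
  k=0: a=6, p=6, q=1
  k=1: a=3, p=19, q=3
  k=2: a=5, p=101, q=16
  k=3: a=9, p=928, q=147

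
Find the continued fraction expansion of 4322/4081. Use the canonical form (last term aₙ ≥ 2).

[1; 16, 1, 14, 16]

4322 = 1·4081 + 241
4081 = 16·241 + 225
241 = 1·225 + 16
225 = 14·16 + 1
16 = 16·1 + 0  (stop)
So 4322/4081 = [1; 16, 1, 14, 16].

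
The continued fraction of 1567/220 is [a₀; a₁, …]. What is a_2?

1567 = 7·220 + 27   →  a_0 = 7
220 = 8·27 + 4   →  a_1 = 8
27 = 6·4 + 3   →  a_2 = 6

6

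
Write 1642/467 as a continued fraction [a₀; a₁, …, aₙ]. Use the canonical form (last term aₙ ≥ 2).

[3; 1, 1, 15, 15]

1642 = 3×467 + 241
467 = 1×241 + 226
241 = 1×226 + 15
226 = 15×15 + 1
15 = 15×1 + 0  (stop)
So 1642/467 = [3; 1, 1, 15, 15].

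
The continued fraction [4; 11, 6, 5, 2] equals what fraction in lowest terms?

Fold from the inside: start with 2/1.
  5 + 1/2 = 11/2
  6 + 2/11 = 68/11
  11 + 11/68 = 759/68
  4 + 68/759 = 3104/759

3104/759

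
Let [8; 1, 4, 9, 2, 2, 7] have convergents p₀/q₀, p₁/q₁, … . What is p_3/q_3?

405/46

Using pₖ = aₖpₖ₋₁ + pₖ₋₂, qₖ = aₖqₖ₋₁ + qₖ₋₂ (with p₋₁=1, p₋₂=0, q₋₁=0, q₋₂=1):
  k=0: a=8, p=8, q=1
  k=1: a=1, p=9, q=1
  k=2: a=4, p=44, q=5
  k=3: a=9, p=405, q=46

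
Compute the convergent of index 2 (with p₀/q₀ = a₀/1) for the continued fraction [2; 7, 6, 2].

Using pₖ = aₖpₖ₋₁ + pₖ₋₂, qₖ = aₖqₖ₋₁ + qₖ₋₂ (with p₋₁=1, p₋₂=0, q₋₁=0, q₋₂=1):
  k=0: a=2, p=2, q=1
  k=1: a=7, p=15, q=7
  k=2: a=6, p=92, q=43

92/43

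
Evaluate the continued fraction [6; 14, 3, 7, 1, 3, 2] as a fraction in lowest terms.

19035/3136

Fold from the inside: start with 2/1.
  3 + 1/2 = 7/2
  1 + 2/7 = 9/7
  7 + 7/9 = 70/9
  3 + 9/70 = 219/70
  14 + 70/219 = 3136/219
  6 + 219/3136 = 19035/3136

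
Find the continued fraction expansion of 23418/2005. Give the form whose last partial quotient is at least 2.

[11; 1, 2, 8, 7, 1, 9]

23418 = 11·2005 + 1363
2005 = 1·1363 + 642
1363 = 2·642 + 79
642 = 8·79 + 10
79 = 7·10 + 9
10 = 1·9 + 1
9 = 9·1 + 0  (stop)
So 23418/2005 = [11; 1, 2, 8, 7, 1, 9].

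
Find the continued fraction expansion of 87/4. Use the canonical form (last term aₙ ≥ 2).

[21; 1, 3]

87 = 21·4 + 3
4 = 1·3 + 1
3 = 3·1 + 0  (stop)
So 87/4 = [21; 1, 3].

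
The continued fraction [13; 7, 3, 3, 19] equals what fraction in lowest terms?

18510/1409

Using pₖ = aₖpₖ₋₁ + pₖ₋₂ and qₖ = aₖqₖ₋₁ + qₖ₋₂:
  k=0: a=13, p=13, q=1
  k=1: a=7, p=92, q=7
  k=2: a=3, p=289, q=22
  k=3: a=3, p=959, q=73
  k=4: a=19, p=18510, q=1409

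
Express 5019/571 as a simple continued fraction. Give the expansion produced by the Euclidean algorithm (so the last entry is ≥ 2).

[8; 1, 3, 1, 3, 7, 4]

5019 = 8·571 + 451
571 = 1·451 + 120
451 = 3·120 + 91
120 = 1·91 + 29
91 = 3·29 + 4
29 = 7·4 + 1
4 = 4·1 + 0  (stop)
So 5019/571 = [8; 1, 3, 1, 3, 7, 4].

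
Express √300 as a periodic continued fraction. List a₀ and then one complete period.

[17; 3, 8, 3, 34]

a₀ = ⌊√300⌋ = 17.
With m₀=0, d₀=1 and mₖ₊₁ = dₖaₖ − mₖ, dₖ₊₁ = (n − mₖ₊₁²)/dₖ, aₖ₊₁ = ⌊(a₀+mₖ₊₁)/dₖ₊₁⌋:
  k=1: m=17, d=11, a=3
  k=2: m=16, d=4, a=8
  k=3: m=16, d=11, a=3
  k=4: m=17, d=1, a=34
d=1 and a=2a₀=34 at k=4, so the next step gives (m, d) = (17, 11) again — its k=1 value — and the period has length 4.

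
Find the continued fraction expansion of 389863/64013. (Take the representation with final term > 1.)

389863 = 6*64013 + 5785
64013 = 11*5785 + 378
5785 = 15*378 + 115
378 = 3*115 + 33
115 = 3*33 + 16
33 = 2*16 + 1
16 = 16*1 + 0  (stop)
So 389863/64013 = [6; 11, 15, 3, 3, 2, 16].

[6; 11, 15, 3, 3, 2, 16]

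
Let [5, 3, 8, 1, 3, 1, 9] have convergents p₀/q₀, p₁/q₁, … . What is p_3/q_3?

Using pₖ = aₖpₖ₋₁ + pₖ₋₂, qₖ = aₖqₖ₋₁ + qₖ₋₂ (with p₋₁=1, p₋₂=0, q₋₁=0, q₋₂=1):
  k=0: a=5, p=5, q=1
  k=1: a=3, p=16, q=3
  k=2: a=8, p=133, q=25
  k=3: a=1, p=149, q=28

149/28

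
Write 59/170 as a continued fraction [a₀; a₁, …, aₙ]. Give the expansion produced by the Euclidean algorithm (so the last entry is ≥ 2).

59 = 0×170 + 59
170 = 2×59 + 52
59 = 1×52 + 7
52 = 7×7 + 3
7 = 2×3 + 1
3 = 3×1 + 0  (stop)
So 59/170 = [0; 2, 1, 7, 2, 3].

[0; 2, 1, 7, 2, 3]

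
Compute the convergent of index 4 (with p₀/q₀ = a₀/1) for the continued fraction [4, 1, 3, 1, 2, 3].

Using pₖ = aₖpₖ₋₁ + pₖ₋₂, qₖ = aₖqₖ₋₁ + qₖ₋₂ (with p₋₁=1, p₋₂=0, q₋₁=0, q₋₂=1):
  k=0: a=4, p=4, q=1
  k=1: a=1, p=5, q=1
  k=2: a=3, p=19, q=4
  k=3: a=1, p=24, q=5
  k=4: a=2, p=67, q=14

67/14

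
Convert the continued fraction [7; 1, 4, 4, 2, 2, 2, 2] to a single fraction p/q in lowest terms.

Fold from the inside: start with 2/1.
  2 + 1/2 = 5/2
  2 + 2/5 = 12/5
  2 + 5/12 = 29/12
  4 + 12/29 = 128/29
  4 + 29/128 = 541/128
  1 + 128/541 = 669/541
  7 + 541/669 = 5224/669

5224/669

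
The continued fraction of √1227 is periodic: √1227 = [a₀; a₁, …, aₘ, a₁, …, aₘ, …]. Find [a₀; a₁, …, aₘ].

a₀ = ⌊√1227⌋ = 35.
With m₀=0, d₀=1 and mₖ₊₁ = dₖaₖ − mₖ, dₖ₊₁ = (n − mₖ₊₁²)/dₖ, aₖ₊₁ = ⌊(a₀+mₖ₊₁)/dₖ₊₁⌋:
  k=1: m=35, d=2, a=35
  k=2: m=35, d=1, a=70
d=1 and a=2a₀=70 at k=2, so the next step gives (m, d) = (35, 2) again — its k=1 value — and the period has length 2.

[35; 35, 70]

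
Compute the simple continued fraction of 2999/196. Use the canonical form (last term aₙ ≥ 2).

[15; 3, 3, 9, 2]

2999 = 15·196 + 59
196 = 3·59 + 19
59 = 3·19 + 2
19 = 9·2 + 1
2 = 2·1 + 0  (stop)
So 2999/196 = [15; 3, 3, 9, 2].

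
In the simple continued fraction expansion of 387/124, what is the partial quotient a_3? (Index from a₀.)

387 = 3·124 + 15   →  a_0 = 3
124 = 8·15 + 4   →  a_1 = 8
15 = 3·4 + 3   →  a_2 = 3
4 = 1·3 + 1   →  a_3 = 1

1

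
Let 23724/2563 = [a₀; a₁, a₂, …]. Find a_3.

23724 = 9·2563 + 657   →  a_0 = 9
2563 = 3·657 + 592   →  a_1 = 3
657 = 1·592 + 65   →  a_2 = 1
592 = 9·65 + 7   →  a_3 = 9

9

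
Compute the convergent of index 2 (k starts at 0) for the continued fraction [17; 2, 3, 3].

Using pₖ = aₖpₖ₋₁ + pₖ₋₂, qₖ = aₖqₖ₋₁ + qₖ₋₂ (with p₋₁=1, p₋₂=0, q₋₁=0, q₋₂=1):
  k=0: a=17, p=17, q=1
  k=1: a=2, p=35, q=2
  k=2: a=3, p=122, q=7

122/7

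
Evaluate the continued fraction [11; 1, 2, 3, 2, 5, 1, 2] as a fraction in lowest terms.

Fold from the inside: start with 2/1.
  1 + 1/2 = 3/2
  5 + 2/3 = 17/3
  2 + 3/17 = 37/17
  3 + 17/37 = 128/37
  2 + 37/128 = 293/128
  1 + 128/293 = 421/293
  11 + 293/421 = 4924/421

4924/421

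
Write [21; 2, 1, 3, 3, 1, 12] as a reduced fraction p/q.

Using pₖ = aₖpₖ₋₁ + pₖ₋₂ and qₖ = aₖqₖ₋₁ + qₖ₋₂:
  k=0: a=21, p=21, q=1
  k=1: a=2, p=43, q=2
  k=2: a=1, p=64, q=3
  k=3: a=3, p=235, q=11
  k=4: a=3, p=769, q=36
  k=5: a=1, p=1004, q=47
  k=6: a=12, p=12817, q=600

12817/600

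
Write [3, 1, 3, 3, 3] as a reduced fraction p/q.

162/43

Fold from the inside: start with 3/1.
  3 + 1/3 = 10/3
  3 + 3/10 = 33/10
  1 + 10/33 = 43/33
  3 + 33/43 = 162/43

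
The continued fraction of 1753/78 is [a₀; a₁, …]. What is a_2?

9

1753 = 22·78 + 37   →  a_0 = 22
78 = 2·37 + 4   →  a_1 = 2
37 = 9·4 + 1   →  a_2 = 9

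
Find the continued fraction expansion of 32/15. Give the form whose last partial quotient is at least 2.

[2; 7, 2]

32 = 2*15 + 2
15 = 7*2 + 1
2 = 2*1 + 0  (stop)
So 32/15 = [2; 7, 2].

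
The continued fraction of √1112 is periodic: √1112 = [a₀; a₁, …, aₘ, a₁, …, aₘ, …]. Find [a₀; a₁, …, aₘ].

[33; 2, 1, 7, 1, 2, 66]

a₀ = ⌊√1112⌋ = 33.
With m₀=0, d₀=1 and mₖ₊₁ = dₖaₖ − mₖ, dₖ₊₁ = (n − mₖ₊₁²)/dₖ, aₖ₊₁ = ⌊(a₀+mₖ₊₁)/dₖ₊₁⌋:
  k=1: m=33, d=23, a=2
  k=2: m=13, d=41, a=1
  k=3: m=28, d=8, a=7
  k=4: m=28, d=41, a=1
  k=5: m=13, d=23, a=2
  k=6: m=33, d=1, a=66
d=1 and a=2a₀=66 at k=6, so the next step gives (m, d) = (33, 23) again — its k=1 value — and the period has length 6.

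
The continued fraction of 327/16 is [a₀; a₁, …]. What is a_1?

2

327 = 20·16 + 7   →  a_0 = 20
16 = 2·7 + 2   →  a_1 = 2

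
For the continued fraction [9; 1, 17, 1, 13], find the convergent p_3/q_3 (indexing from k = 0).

189/19

Using pₖ = aₖpₖ₋₁ + pₖ₋₂, qₖ = aₖqₖ₋₁ + qₖ₋₂ (with p₋₁=1, p₋₂=0, q₋₁=0, q₋₂=1):
  k=0: a=9, p=9, q=1
  k=1: a=1, p=10, q=1
  k=2: a=17, p=179, q=18
  k=3: a=1, p=189, q=19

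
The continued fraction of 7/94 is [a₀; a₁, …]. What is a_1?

13

7 = 0·94 + 7   →  a_0 = 0
94 = 13·7 + 3   →  a_1 = 13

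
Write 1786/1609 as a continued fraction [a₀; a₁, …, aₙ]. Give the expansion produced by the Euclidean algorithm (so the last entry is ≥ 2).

[1; 9, 11, 16]

1786 = 1*1609 + 177
1609 = 9*177 + 16
177 = 11*16 + 1
16 = 16*1 + 0  (stop)
So 1786/1609 = [1; 9, 11, 16].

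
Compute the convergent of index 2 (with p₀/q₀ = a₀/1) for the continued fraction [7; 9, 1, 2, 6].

71/10

Using pₖ = aₖpₖ₋₁ + pₖ₋₂, qₖ = aₖqₖ₋₁ + qₖ₋₂ (with p₋₁=1, p₋₂=0, q₋₁=0, q₋₂=1):
  k=0: a=7, p=7, q=1
  k=1: a=9, p=64, q=9
  k=2: a=1, p=71, q=10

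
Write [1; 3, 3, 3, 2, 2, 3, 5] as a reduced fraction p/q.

4351/3340

Fold from the inside: start with 5/1.
  3 + 1/5 = 16/5
  2 + 5/16 = 37/16
  2 + 16/37 = 90/37
  3 + 37/90 = 307/90
  3 + 90/307 = 1011/307
  3 + 307/1011 = 3340/1011
  1 + 1011/3340 = 4351/3340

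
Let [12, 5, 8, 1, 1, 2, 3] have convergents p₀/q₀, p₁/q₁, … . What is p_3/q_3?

561/46

Using pₖ = aₖpₖ₋₁ + pₖ₋₂, qₖ = aₖqₖ₋₁ + qₖ₋₂ (with p₋₁=1, p₋₂=0, q₋₁=0, q₋₂=1):
  k=0: a=12, p=12, q=1
  k=1: a=5, p=61, q=5
  k=2: a=8, p=500, q=41
  k=3: a=1, p=561, q=46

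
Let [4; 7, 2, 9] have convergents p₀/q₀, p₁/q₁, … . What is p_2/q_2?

Using pₖ = aₖpₖ₋₁ + pₖ₋₂, qₖ = aₖqₖ₋₁ + qₖ₋₂ (with p₋₁=1, p₋₂=0, q₋₁=0, q₋₂=1):
  k=0: a=4, p=4, q=1
  k=1: a=7, p=29, q=7
  k=2: a=2, p=62, q=15

62/15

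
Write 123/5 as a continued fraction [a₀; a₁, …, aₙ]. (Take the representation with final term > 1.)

[24; 1, 1, 2]

123 = 24·5 + 3
5 = 1·3 + 2
3 = 1·2 + 1
2 = 2·1 + 0  (stop)
So 123/5 = [24; 1, 1, 2].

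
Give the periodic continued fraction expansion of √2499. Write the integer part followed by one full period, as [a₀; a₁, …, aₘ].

a₀ = ⌊√2499⌋ = 49.
With m₀=0, d₀=1 and mₖ₊₁ = dₖaₖ − mₖ, dₖ₊₁ = (n − mₖ₊₁²)/dₖ, aₖ₊₁ = ⌊(a₀+mₖ₊₁)/dₖ₊₁⌋:
  k=1: m=49, d=98, a=1
  k=2: m=49, d=1, a=98
d=1 and a=2a₀=98 at k=2, so the next step gives (m, d) = (49, 98) again — its k=1 value — and the period has length 2.

[49; 1, 98]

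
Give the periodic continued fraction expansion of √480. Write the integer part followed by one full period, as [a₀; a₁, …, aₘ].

a₀ = ⌊√480⌋ = 21.
With m₀=0, d₀=1 and mₖ₊₁ = dₖaₖ − mₖ, dₖ₊₁ = (n − mₖ₊₁²)/dₖ, aₖ₊₁ = ⌊(a₀+mₖ₊₁)/dₖ₊₁⌋:
  k=1: m=21, d=39, a=1
  k=2: m=18, d=4, a=9
  k=3: m=18, d=39, a=1
  k=4: m=21, d=1, a=42
d=1 and a=2a₀=42 at k=4, so the next step gives (m, d) = (21, 39) again — its k=1 value — and the period has length 4.

[21; 1, 9, 1, 42]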